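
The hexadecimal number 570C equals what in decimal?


570C hex = 22284 decimal

22284


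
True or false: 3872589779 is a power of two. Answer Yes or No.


0b11100110110100110000011111010011. Multiple bits set => No

No


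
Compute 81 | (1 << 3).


81 | (1 << 3) = 81 | 8 = 89

89


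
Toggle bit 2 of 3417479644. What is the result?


3417479644 ^ (1 << 2) = 3417479644 ^ 4 = 3417479640

3417479640


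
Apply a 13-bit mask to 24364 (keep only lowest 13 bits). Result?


24364 & 8191 = 7980

7980


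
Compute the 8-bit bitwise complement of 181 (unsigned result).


~0b10110101 = 0b1001010 = 74 (8-bit unsigned)

74


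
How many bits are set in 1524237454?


0b1011010110110100000010010001110 has 14 set bits

14


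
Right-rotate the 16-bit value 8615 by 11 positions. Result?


Rotate 0b10000110100111 right by 11 (16-bit) = 0b11010011100100 = 13540

13540


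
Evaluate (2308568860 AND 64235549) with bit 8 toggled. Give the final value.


Step 1: 2308568860 & 64235549 = 26222620
Step 2: 26222620 ^ (1 << 8) = 26222620 ^ 256 = 26222876

26222876


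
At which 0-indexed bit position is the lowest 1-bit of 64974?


0b1111110111001110. Lowest set bit at position 1

1


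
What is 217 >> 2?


0b11011001 >> 2 = 0b110110 = 54

54


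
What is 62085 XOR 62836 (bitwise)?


0b1111001010000101 ^ 0b1111010101110100 = 0b11111110001 = 2033

2033


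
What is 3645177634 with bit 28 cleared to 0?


3645177634 & ~(1 << 28) = 3376742178

3376742178


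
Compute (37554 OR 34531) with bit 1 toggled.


Step 1: 37554 | 34531 = 38643
Step 2: 38643 ^ (1 << 1) = 38643 ^ 2 = 38641

38641


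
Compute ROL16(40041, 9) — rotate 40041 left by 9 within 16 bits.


Rotate 0b1001110001101001 left by 9 (16-bit) = 0b1101001100111000 = 54072

54072


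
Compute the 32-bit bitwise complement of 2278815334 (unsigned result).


~0b10000111110100111111011001100110 = 0b1111000001011000000100110011001 = 2016151961 (32-bit unsigned)

2016151961


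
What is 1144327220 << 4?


0b1000100001101010000110000110100 << 4 = 0b10001000011010100001100001101000000 = 18309235520

18309235520


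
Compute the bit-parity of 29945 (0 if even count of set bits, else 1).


0b111010011111001 has 10 ones => parity 0

0


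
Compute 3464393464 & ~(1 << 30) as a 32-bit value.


3464393464 & ~(1 << 30) = 2390651640

2390651640


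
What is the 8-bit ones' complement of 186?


186 ^ 255 = 69

69


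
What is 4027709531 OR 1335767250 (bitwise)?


0b11110000000100011111100001011011 | 0b1001111100111100011000011010010 = 0b11111111100111111111100011011011 = 4288674011

4288674011


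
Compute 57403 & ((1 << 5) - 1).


57403 & 31 = 27

27


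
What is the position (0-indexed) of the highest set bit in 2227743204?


0b10000100110010001010100111100100. Highest set bit at position 31

31


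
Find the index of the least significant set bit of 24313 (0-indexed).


0b101111011111001. Lowest set bit at position 0

0


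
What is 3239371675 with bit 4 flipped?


3239371675 ^ (1 << 4) = 3239371675 ^ 16 = 3239371659

3239371659


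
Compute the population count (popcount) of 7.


0b111 has 3 set bits

3


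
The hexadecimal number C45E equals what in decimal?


C45E hex = 50270 decimal

50270


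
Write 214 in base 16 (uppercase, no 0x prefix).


214 = D6 hex

D6


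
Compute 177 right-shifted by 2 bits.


0b10110001 >> 2 = 0b101100 = 44

44


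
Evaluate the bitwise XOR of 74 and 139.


0b1001010 ^ 0b10001011 = 0b11000001 = 193

193


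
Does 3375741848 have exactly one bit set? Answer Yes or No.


0b11001001001101011011101110011000. Multiple bits set => No

No


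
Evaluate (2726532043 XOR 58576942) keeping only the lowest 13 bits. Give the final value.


Step 1: 2726532043 ^ 58576942 = 2717795301
Step 2: 2717795301 & 8191 = 997

997


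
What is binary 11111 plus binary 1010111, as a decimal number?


11111 + 1010111 = 1110110 = 118

118


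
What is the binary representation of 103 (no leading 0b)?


103 = 1100111 in binary

1100111


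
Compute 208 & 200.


0b11010000 & 0b11001000 = 0b11000000 = 192

192


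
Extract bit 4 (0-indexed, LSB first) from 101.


0b1100101, position 4 = 0

0


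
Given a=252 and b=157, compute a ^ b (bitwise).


252 ^ 157 = 97

97


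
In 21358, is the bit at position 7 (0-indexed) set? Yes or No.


0b101001101101110, bit 7 = 0. No

No


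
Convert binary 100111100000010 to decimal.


100111100000010 in decimal = 20226

20226


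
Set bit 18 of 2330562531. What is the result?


2330562531 | (1 << 18) = 2330562531 | 262144 = 2330824675

2330824675


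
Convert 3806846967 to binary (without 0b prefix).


3806846967 = 11100010111001111101111111110111 in binary

11100010111001111101111111110111


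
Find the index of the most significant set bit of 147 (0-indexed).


0b10010011. Highest set bit at position 7

7


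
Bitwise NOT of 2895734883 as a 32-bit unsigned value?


~0b10101100100110010110100001100011 = 0b1010011011001101001011110011100 = 1399232412 (32-bit unsigned)

1399232412


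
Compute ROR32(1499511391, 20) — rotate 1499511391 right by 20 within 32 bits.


Rotate 0b1011001011000001011101001011111 right by 20 (32-bit) = 0b1011101001011111010110010110 = 195425686

195425686


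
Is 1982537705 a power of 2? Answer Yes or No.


0b1110110001010110001111111101001. Multiple bits set => No

No


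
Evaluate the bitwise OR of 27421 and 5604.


0b110101100011101 | 0b1010111100100 = 0b111111111111101 = 32765

32765


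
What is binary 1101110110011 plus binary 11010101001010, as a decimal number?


1101110110011 + 11010101001010 = 101000011111101 = 20733

20733


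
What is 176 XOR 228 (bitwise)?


0b10110000 ^ 0b11100100 = 0b1010100 = 84

84


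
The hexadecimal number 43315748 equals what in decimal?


43315748 hex = 1127307080 decimal

1127307080


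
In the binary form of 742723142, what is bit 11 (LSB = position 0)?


0b101100010001010000111001000110, position 11 = 1

1


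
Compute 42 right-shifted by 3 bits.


0b101010 >> 3 = 0b101 = 5

5


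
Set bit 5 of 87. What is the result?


87 | (1 << 5) = 87 | 32 = 119

119


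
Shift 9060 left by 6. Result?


0b10001101100100 << 6 = 0b10001101100100000000 = 579840

579840


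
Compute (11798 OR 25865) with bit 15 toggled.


Step 1: 11798 | 25865 = 28447
Step 2: 28447 ^ (1 << 15) = 28447 ^ 32768 = 61215

61215


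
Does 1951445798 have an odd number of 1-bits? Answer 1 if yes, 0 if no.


0b1110100010100001011001100100110 has 14 ones => parity 0

0


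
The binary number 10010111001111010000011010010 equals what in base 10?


10010111001111010000011010010 in decimal = 317169874

317169874


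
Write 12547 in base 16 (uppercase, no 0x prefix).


12547 = 3103 hex

3103


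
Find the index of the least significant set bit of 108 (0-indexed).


0b1101100. Lowest set bit at position 2

2


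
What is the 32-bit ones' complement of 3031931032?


3031931032 ^ 4294967295 = 1263036263

1263036263


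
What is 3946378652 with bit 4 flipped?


3946378652 ^ (1 << 4) = 3946378652 ^ 16 = 3946378636

3946378636


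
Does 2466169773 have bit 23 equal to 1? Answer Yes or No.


0b10010010111111101100001110101101, bit 23 = 1. Yes

Yes


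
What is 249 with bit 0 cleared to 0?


249 & ~(1 << 0) = 248

248


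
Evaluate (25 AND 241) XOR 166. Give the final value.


Step 1: 25 & 241 = 17
Step 2: 17 ^ 166 = 183

183


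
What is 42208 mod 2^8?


42208 & 255 = 224

224


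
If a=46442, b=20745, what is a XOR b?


46442 ^ 20745 = 58467

58467


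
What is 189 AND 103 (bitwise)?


0b10111101 & 0b1100111 = 0b100101 = 37

37


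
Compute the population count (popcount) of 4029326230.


0b11110000001010101010001110010110 has 15 set bits

15


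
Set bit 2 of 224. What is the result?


224 | (1 << 2) = 224 | 4 = 228

228


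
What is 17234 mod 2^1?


17234 & 1 = 0

0


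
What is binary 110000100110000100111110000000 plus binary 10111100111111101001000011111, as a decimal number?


110000100110000100111110000000 + 10111100111111101001000011111 = 1001000001110000010000110011111 = 1211638175

1211638175


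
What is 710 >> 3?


0b1011000110 >> 3 = 0b1011000 = 88

88


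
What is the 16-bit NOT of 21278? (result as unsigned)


~0b101001100011110 = 0b1010110011100001 = 44257 (16-bit unsigned)

44257


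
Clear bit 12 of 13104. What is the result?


13104 & ~(1 << 12) = 9008

9008


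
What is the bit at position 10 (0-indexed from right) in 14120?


0b11011100101000, position 10 = 1

1


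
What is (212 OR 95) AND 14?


Step 1: 212 | 95 = 223
Step 2: 223 & 14 = 14

14


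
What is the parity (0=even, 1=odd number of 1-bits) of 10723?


0b10100111100011 has 8 ones => parity 0

0


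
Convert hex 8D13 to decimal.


8D13 hex = 36115 decimal

36115


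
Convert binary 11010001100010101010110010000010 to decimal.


11010001100010101010110010000010 in decimal = 3515526274

3515526274


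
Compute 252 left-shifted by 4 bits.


0b11111100 << 4 = 0b111111000000 = 4032

4032


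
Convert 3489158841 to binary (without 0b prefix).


3489158841 = 11001111111110000101011010111001 in binary

11001111111110000101011010111001


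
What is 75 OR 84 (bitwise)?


0b1001011 | 0b1010100 = 0b1011111 = 95

95


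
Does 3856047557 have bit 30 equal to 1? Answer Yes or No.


0b11100101110101101001110111000101, bit 30 = 1. Yes

Yes


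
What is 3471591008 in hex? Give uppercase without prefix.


3471591008 = CEEC4660 hex

CEEC4660


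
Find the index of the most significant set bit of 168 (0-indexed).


0b10101000. Highest set bit at position 7

7


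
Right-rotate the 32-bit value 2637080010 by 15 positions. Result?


Rotate 0b10011101001011101010010111001010 right by 15 (32-bit) = 0b1001011100101010011101001011101 = 1268071005

1268071005


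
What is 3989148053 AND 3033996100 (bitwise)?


0b11101101110001011001000110010101 & 0b10110100110101110001101101000100 = 0b10100100110001010001000100000100 = 2764378372

2764378372


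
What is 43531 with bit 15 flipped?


43531 ^ (1 << 15) = 43531 ^ 32768 = 10763

10763


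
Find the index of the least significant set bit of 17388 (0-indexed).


0b100001111101100. Lowest set bit at position 2

2


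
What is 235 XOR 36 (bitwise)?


0b11101011 ^ 0b100100 = 0b11001111 = 207

207


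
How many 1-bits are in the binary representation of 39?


0b100111 has 4 set bits

4


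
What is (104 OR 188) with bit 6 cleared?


Step 1: 104 | 188 = 252
Step 2: 252 & ~(1 << 6) = 188

188


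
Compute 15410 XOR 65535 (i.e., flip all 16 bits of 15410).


15410 ^ 65535 = 50125

50125


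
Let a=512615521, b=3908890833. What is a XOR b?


512615521 ^ 3908890833 = 4134606000

4134606000


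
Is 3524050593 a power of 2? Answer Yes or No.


0b11010010000011001011111010100001. Multiple bits set => No

No


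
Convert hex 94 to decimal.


94 hex = 148 decimal

148


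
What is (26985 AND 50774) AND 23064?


Step 1: 26985 & 50774 = 16448
Step 2: 16448 & 23064 = 16384

16384


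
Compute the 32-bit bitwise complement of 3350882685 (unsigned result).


~0b11000111101110100110100101111101 = 0b111000010001011001011010000010 = 944084610 (32-bit unsigned)

944084610


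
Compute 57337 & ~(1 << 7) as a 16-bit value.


57337 & ~(1 << 7) = 57209

57209


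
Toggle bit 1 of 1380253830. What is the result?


1380253830 ^ (1 << 1) = 1380253830 ^ 2 = 1380253828

1380253828


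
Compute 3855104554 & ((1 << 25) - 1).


3855104554 & 33554431 = 29899306

29899306


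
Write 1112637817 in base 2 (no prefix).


1112637817 = 1000010010100011000000101111001 in binary

1000010010100011000000101111001


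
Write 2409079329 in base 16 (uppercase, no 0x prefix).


2409079329 = 8F97A221 hex

8F97A221


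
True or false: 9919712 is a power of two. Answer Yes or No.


0b100101110101110011100000. Multiple bits set => No

No


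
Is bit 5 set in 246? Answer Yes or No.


0b11110110, bit 5 = 1. Yes

Yes


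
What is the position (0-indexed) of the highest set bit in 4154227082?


0b11110111100111000111100110001010. Highest set bit at position 31

31


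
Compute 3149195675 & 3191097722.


0b10111011101101001110100110011011 & 0b10111110001101000100100101111010 = 0b10111010001101000100100100011010 = 3123988762

3123988762


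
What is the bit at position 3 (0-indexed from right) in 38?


0b100110, position 3 = 0

0


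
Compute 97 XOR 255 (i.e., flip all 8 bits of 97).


97 ^ 255 = 158

158


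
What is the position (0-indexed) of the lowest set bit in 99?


0b1100011. Lowest set bit at position 0

0


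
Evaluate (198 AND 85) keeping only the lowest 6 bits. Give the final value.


Step 1: 198 & 85 = 68
Step 2: 68 & 63 = 4

4


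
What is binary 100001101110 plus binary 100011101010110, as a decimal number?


100001101110 + 100011101010110 = 100111111000100 = 20420

20420


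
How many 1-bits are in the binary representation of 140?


0b10001100 has 3 set bits

3


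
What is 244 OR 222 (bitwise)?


0b11110100 | 0b11011110 = 0b11111110 = 254

254


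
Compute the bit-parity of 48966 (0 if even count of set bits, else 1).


0b1011111101000110 has 10 ones => parity 0

0


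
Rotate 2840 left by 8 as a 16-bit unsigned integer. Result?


Rotate 0b101100011000 left by 8 (16-bit) = 0b1100000001011 = 6155

6155


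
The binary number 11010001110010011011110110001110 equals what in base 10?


11010001110010011011110110001110 in decimal = 3519659406

3519659406


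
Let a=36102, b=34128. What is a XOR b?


36102 ^ 34128 = 2134

2134


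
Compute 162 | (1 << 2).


162 | (1 << 2) = 162 | 4 = 166

166


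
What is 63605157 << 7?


0b11110010101000100110100101 << 7 = 0b111100101010001001101001010000000 = 8141460096

8141460096


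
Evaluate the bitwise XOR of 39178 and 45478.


0b1001100100001010 ^ 0b1011000110100110 = 0b10100010101100 = 10412

10412


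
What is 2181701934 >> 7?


0b10000010000010100010000100101110 >> 7 = 0b1000001000001010001000010 = 17044546

17044546


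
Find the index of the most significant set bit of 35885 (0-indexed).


0b1000110000101101. Highest set bit at position 15

15


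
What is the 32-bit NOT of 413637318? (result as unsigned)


~0b11000101001111001101011000110 = 0b11100111010110000110010100111001 = 3881329977 (32-bit unsigned)

3881329977


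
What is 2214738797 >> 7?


0b10000100000000100011101101101101 >> 7 = 0b1000010000000010001110110 = 17302646

17302646


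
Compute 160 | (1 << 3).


160 | (1 << 3) = 160 | 8 = 168

168


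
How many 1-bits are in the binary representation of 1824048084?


0b1101100101110001100001111010100 has 16 set bits

16


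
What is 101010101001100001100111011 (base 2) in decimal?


101010101001100001100111011 in decimal = 89441083

89441083


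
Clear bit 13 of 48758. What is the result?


48758 & ~(1 << 13) = 40566

40566


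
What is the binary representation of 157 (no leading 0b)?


157 = 10011101 in binary

10011101


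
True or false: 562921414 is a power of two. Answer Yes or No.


0b100001100011010111111111000110. Multiple bits set => No

No


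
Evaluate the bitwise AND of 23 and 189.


0b10111 & 0b10111101 = 0b10101 = 21

21


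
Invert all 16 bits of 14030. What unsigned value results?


14030 ^ 65535 = 51505

51505


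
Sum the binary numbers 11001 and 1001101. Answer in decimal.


11001 + 1001101 = 1100110 = 102

102


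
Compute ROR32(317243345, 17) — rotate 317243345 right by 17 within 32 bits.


Rotate 0b10010111010001011111111010001 right by 17 (32-bit) = 0b1011111111010001000100101110100 = 1609075060

1609075060


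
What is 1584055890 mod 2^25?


1584055890 & 33554431 = 6997586

6997586


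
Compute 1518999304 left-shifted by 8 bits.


0b1011010100010100001011100001000 << 8 = 0b101101010001010000101110000100000000000 = 388863821824

388863821824


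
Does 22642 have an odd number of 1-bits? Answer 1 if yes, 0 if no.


0b101100001110010 has 7 ones => parity 1

1


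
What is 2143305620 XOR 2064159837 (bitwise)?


0b1111111110000000011111110010100 ^ 0b1111011000010001001010001011101 = 0b100110010001010101111001001 = 80260041

80260041


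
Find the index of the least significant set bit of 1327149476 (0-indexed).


0b1001111000110101011000110100100. Lowest set bit at position 2

2


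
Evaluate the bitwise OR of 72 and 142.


0b1001000 | 0b10001110 = 0b11001110 = 206

206


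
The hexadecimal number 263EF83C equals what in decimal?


263EF83C hex = 641660988 decimal

641660988


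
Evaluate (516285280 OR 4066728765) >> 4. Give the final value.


Step 1: 516285280 | 4066728765 = 4276484989
Step 2: 4276484989 >> 4 = 267280311

267280311


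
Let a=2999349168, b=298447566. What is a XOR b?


2999349168 ^ 298447566 = 2735709566

2735709566


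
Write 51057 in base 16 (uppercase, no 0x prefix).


51057 = C771 hex

C771


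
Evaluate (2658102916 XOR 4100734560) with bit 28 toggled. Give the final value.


Step 1: 2658102916 ^ 4100734560 = 1778602212
Step 2: 1778602212 ^ (1 << 28) = 1778602212 ^ 268435456 = 2047037668

2047037668


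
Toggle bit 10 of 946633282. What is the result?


946633282 ^ (1 << 10) = 946633282 ^ 1024 = 946634306

946634306


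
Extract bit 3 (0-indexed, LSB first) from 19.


0b10011, position 3 = 0

0


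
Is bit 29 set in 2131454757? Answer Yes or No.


0b1111111000010110110101100100101, bit 29 = 1. Yes

Yes


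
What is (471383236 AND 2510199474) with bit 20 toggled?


Step 1: 471383236 & 2510199474 = 337156224
Step 2: 337156224 ^ (1 << 20) = 337156224 ^ 1048576 = 336107648

336107648


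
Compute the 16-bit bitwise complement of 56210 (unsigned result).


~0b1101101110010010 = 0b10010001101101 = 9325 (16-bit unsigned)

9325


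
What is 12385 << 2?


0b11000001100001 << 2 = 0b1100000110000100 = 49540

49540


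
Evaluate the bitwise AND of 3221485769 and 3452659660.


0b11000000000000111111100011001001 & 0b11001101110010110110011111001100 = 0b11000000000000110110000011001000 = 3221446856

3221446856


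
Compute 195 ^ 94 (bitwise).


0b11000011 ^ 0b1011110 = 0b10011101 = 157

157


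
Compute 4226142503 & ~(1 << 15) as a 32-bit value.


4226142503 & ~(1 << 15) = 4226109735

4226109735


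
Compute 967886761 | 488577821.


0b111001101100001100011110101001 | 0b11101000111110001101100011101 = 0b111101101111111101111110111101 = 1035984829

1035984829


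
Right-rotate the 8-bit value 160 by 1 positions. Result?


Rotate 0b10100000 right by 1 (8-bit) = 0b1010000 = 80

80


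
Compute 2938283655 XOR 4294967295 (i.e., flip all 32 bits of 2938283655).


2938283655 ^ 4294967295 = 1356683640

1356683640


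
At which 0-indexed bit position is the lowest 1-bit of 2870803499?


0b10101011000111001111110000101011. Lowest set bit at position 0

0


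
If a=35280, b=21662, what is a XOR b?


35280 ^ 21662 = 56654

56654


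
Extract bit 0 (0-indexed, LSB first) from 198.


0b11000110, position 0 = 0

0


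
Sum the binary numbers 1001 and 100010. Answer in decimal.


1001 + 100010 = 101011 = 43

43


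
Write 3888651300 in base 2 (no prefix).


3888651300 = 11100111110010000001110000100100 in binary

11100111110010000001110000100100


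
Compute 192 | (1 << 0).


192 | (1 << 0) = 192 | 1 = 193

193


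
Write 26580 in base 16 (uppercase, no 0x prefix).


26580 = 67D4 hex

67D4


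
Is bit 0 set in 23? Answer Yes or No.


0b10111, bit 0 = 1. Yes

Yes


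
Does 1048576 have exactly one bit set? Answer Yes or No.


0b100000000000000000000. Only one bit set => Yes

Yes


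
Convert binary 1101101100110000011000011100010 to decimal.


1101101100110000011000011100010 in decimal = 1838690530

1838690530


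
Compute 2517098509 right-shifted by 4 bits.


0b10010110000001111110000000001101 >> 4 = 0b1001011000000111111000000000 = 157318656

157318656


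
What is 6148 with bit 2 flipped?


6148 ^ (1 << 2) = 6148 ^ 4 = 6144

6144


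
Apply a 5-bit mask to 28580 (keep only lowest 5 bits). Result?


28580 & 31 = 4

4


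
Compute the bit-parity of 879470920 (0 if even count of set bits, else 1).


0b110100011010111010100101001000 has 14 ones => parity 0

0


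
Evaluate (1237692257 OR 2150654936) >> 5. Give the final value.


Step 1: 1237692257 | 2150654936 = 3388338169
Step 2: 3388338169 >> 5 = 105885567

105885567


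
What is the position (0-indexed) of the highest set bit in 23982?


0b101110110101110. Highest set bit at position 14

14


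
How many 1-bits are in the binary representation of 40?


0b101000 has 2 set bits

2


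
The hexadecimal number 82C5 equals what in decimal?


82C5 hex = 33477 decimal

33477


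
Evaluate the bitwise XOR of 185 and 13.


0b10111001 ^ 0b1101 = 0b10110100 = 180

180


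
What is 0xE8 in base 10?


E8 hex = 232 decimal

232


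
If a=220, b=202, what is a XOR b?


220 ^ 202 = 22

22


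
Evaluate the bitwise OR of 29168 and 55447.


0b111000111110000 | 0b1101100010010111 = 0b1111100111110111 = 63991

63991


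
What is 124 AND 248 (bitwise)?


0b1111100 & 0b11111000 = 0b1111000 = 120

120


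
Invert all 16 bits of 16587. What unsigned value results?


16587 ^ 65535 = 48948

48948


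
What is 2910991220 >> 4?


0b10101101100000100011001101110100 >> 4 = 0b1010110110000010001100110111 = 181936951

181936951


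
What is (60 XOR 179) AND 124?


Step 1: 60 ^ 179 = 143
Step 2: 143 & 124 = 12

12


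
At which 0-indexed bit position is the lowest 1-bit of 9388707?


0b100011110100001010100011. Lowest set bit at position 0

0


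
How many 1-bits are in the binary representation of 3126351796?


0b10111010010110000101011110110100 has 17 set bits

17


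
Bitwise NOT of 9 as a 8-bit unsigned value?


~0b1001 = 0b11110110 = 246 (8-bit unsigned)

246


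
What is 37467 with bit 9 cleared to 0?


37467 & ~(1 << 9) = 36955

36955


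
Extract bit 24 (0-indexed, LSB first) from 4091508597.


0b11110011110111110111011101110101, position 24 = 1

1


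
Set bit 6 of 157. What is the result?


157 | (1 << 6) = 157 | 64 = 221

221


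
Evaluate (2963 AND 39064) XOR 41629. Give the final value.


Step 1: 2963 & 39064 = 2192
Step 2: 2192 ^ 41629 = 43533

43533


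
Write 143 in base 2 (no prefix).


143 = 10001111 in binary

10001111


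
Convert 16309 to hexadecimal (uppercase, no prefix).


16309 = 3FB5 hex

3FB5


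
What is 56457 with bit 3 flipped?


56457 ^ (1 << 3) = 56457 ^ 8 = 56449

56449


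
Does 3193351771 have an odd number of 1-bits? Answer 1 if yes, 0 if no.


0b10111110010101101010111001011011 has 20 ones => parity 0

0


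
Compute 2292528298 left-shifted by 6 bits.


0b10001000101001010011010010101010 << 6 = 0b10001000101001010011010010101010000000 = 146721811072

146721811072


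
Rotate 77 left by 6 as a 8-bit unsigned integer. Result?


Rotate 0b1001101 left by 6 (8-bit) = 0b1010011 = 83

83


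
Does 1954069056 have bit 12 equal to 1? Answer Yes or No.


0b1110100011110001011101001000000, bit 12 = 1. Yes

Yes


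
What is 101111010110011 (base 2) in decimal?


101111010110011 in decimal = 24243

24243


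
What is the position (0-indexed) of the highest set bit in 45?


0b101101. Highest set bit at position 5

5


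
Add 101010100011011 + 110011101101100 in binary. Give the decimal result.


101010100011011 + 110011101101100 = 1011110010000111 = 48263

48263


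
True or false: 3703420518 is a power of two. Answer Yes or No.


0b11011100101111011011011001100110. Multiple bits set => No

No


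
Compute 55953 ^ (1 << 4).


55953 ^ (1 << 4) = 55953 ^ 16 = 55937

55937


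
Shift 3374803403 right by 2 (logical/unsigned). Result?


0b11001001001001110110100111001011 >> 2 = 0b110010010010011101101001110010 = 843700850

843700850


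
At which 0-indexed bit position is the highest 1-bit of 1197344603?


0b1000111010111100000011101011011. Highest set bit at position 30

30


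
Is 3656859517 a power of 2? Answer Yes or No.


0b11011001111101110011111101111101. Multiple bits set => No

No


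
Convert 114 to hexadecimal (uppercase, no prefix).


114 = 72 hex

72


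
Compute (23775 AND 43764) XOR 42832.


Step 1: 23775 & 43764 = 2260
Step 2: 2260 ^ 42832 = 44932

44932


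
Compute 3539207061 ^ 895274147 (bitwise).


0b11010010111101000000001110010101 ^ 0b110101010111001100110010100011 = 0b11100111101010001100111100110110 = 3886599990

3886599990


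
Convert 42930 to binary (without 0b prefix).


42930 = 1010011110110010 in binary

1010011110110010


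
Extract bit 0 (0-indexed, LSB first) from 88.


0b1011000, position 0 = 0

0


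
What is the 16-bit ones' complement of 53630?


53630 ^ 65535 = 11905

11905


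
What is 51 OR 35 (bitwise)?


0b110011 | 0b100011 = 0b110011 = 51

51


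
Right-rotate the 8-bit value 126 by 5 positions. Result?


Rotate 0b1111110 right by 5 (8-bit) = 0b11110011 = 243

243


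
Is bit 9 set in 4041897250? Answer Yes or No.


0b11110000111010100111010100100010, bit 9 = 0. No

No


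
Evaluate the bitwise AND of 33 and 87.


0b100001 & 0b1010111 = 0b1 = 1

1


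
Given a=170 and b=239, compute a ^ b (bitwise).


170 ^ 239 = 69

69


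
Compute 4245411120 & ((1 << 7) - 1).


4245411120 & 127 = 48

48


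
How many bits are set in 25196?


0b110001001101100 has 7 set bits

7


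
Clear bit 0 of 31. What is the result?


31 & ~(1 << 0) = 30

30


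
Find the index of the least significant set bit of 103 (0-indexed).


0b1100111. Lowest set bit at position 0

0


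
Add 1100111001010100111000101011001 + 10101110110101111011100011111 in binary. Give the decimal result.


1100111001010100111000101011001 + 10101110110101111011100011111 = 1111101000001010110100001111000 = 2097506424

2097506424


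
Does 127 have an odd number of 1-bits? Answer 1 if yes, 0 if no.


0b1111111 has 7 ones => parity 1

1


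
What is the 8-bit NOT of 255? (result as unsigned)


~0b11111111 = 0b0 = 0 (8-bit unsigned)

0


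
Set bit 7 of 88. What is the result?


88 | (1 << 7) = 88 | 128 = 216

216


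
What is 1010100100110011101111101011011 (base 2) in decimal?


1010100100110011101111101011011 in decimal = 1419370331

1419370331


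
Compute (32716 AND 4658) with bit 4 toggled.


Step 1: 32716 & 4658 = 4608
Step 2: 4608 ^ (1 << 4) = 4608 ^ 16 = 4624

4624


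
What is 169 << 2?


0b10101001 << 2 = 0b1010100100 = 676

676


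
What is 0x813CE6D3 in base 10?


813CE6D3 hex = 2168252115 decimal

2168252115


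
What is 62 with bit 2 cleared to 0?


62 & ~(1 << 2) = 58

58


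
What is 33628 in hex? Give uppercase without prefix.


33628 = 835C hex

835C


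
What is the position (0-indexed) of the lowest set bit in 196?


0b11000100. Lowest set bit at position 2

2


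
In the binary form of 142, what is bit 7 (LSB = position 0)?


0b10001110, position 7 = 1

1


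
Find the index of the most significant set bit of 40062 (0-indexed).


0b1001110001111110. Highest set bit at position 15

15


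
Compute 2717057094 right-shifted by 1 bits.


0b10100001111100110000000001000110 >> 1 = 0b1010000111110011000000000100011 = 1358528547

1358528547


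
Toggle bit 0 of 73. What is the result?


73 ^ (1 << 0) = 73 ^ 1 = 72

72


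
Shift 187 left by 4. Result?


0b10111011 << 4 = 0b101110110000 = 2992

2992


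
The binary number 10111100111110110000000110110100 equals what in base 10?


10111100111110110000000110110100 in decimal = 3170566580

3170566580


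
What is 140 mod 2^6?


140 & 63 = 12

12


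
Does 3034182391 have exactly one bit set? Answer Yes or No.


0b10110100110110011111001011110111. Multiple bits set => No

No


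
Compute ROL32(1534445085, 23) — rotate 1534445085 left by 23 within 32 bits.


Rotate 0b1011011011101011100011000011101 left by 23 (32-bit) = 0b1110101011011011101011100011 = 246266595

246266595


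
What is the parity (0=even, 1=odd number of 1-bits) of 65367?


0b1111111101010111 has 13 ones => parity 1

1


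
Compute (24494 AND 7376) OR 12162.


Step 1: 24494 & 7376 = 7296
Step 2: 7296 | 12162 = 16258

16258


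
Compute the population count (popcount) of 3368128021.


0b11001000110000011000111000010101 has 13 set bits

13


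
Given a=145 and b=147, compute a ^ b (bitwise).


145 ^ 147 = 2

2


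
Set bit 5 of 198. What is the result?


198 | (1 << 5) = 198 | 32 = 230

230


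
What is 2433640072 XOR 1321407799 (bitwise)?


0b10010001000011100110011010001000 ^ 0b1001110110000110001010100110111 = 0b11011111110011010111001110111111 = 3754783679

3754783679


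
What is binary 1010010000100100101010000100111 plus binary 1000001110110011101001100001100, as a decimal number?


1010010000100100101010000100111 + 1000001110110011101001100001100 = 10010011111011000010011100110011 = 2481727283

2481727283


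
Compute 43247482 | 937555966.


0b10100100111110011101111010 | 0b110111111000011111011111111110 = 0b110111111100111111011111111110 = 938735614

938735614


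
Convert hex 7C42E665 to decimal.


7C42E665 hex = 2084759141 decimal

2084759141


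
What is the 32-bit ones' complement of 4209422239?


4209422239 ^ 4294967295 = 85545056

85545056


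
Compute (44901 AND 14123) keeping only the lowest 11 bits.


Step 1: 44901 & 14123 = 10017
Step 2: 10017 & 2047 = 1825

1825


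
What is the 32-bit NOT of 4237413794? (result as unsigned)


~0b11111100100100011100110110100010 = 0b11011011100011001001011101 = 57553501 (32-bit unsigned)

57553501


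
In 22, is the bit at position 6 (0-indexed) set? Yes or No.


0b10110, bit 6 = 0. No

No


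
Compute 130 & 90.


0b10000010 & 0b1011010 = 0b10 = 2

2


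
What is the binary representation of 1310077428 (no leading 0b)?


1310077428 = 1001110000101100011000111110100 in binary

1001110000101100011000111110100


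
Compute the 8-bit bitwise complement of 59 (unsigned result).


~0b111011 = 0b11000100 = 196 (8-bit unsigned)

196


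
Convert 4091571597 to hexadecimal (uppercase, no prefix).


4091571597 = F3E06D8D hex

F3E06D8D


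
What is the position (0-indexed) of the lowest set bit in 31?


0b11111. Lowest set bit at position 0

0


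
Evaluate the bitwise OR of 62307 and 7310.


0b1111001101100011 | 0b1110010001110 = 0b1111111111101111 = 65519

65519


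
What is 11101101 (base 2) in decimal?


11101101 in decimal = 237

237


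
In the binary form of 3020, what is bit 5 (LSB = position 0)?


0b101111001100, position 5 = 0

0


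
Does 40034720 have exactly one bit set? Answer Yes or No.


0b10011000101110000110100000. Multiple bits set => No

No


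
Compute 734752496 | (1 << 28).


734752496 | (1 << 28) = 734752496 | 268435456 = 1003187952

1003187952


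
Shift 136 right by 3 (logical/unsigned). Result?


0b10001000 >> 3 = 0b10001 = 17

17


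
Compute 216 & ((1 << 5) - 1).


216 & 31 = 24

24


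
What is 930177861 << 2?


0b110111011100010110001101000101 << 2 = 0b11011101110001011000110100010100 = 3720711444

3720711444


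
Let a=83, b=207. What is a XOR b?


83 ^ 207 = 156

156


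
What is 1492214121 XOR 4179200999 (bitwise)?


0b1011000111100010110000101101001 ^ 0b11111001000110011000101111100111 = 0b10100001111010001110101010001110 = 2716396174

2716396174


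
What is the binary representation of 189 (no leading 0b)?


189 = 10111101 in binary

10111101


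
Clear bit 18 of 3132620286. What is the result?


3132620286 & ~(1 << 18) = 3132358142

3132358142


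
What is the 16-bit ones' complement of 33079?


33079 ^ 65535 = 32456

32456


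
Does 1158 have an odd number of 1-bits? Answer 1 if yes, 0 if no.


0b10010000110 has 4 ones => parity 0

0


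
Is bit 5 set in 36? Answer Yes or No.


0b100100, bit 5 = 1. Yes

Yes


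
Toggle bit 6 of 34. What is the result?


34 ^ (1 << 6) = 34 ^ 64 = 98

98


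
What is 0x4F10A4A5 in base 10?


4F10A4A5 hex = 1326490789 decimal

1326490789


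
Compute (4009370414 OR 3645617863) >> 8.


Step 1: 4009370414 | 3645617863 = 4294686703
Step 2: 4294686703 >> 8 = 16776119

16776119


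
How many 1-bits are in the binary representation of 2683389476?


0b10011111111100010100011000100100 has 16 set bits

16


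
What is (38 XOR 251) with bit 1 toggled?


Step 1: 38 ^ 251 = 221
Step 2: 221 ^ (1 << 1) = 221 ^ 2 = 223

223


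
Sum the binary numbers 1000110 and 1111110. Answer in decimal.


1000110 + 1111110 = 11000100 = 196

196


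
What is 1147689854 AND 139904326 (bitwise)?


0b1000100011010000101101101111110 & 0b1000010101101100010101000110 = 0b10000000100000101000110 = 4211014

4211014


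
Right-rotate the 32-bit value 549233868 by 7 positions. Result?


Rotate 0b100000101111001010010011001100 right by 7 (32-bit) = 0b10011000010000010111100101001001 = 2554427721

2554427721


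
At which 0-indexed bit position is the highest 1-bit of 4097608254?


0b11110100001111001000101000111110. Highest set bit at position 31

31


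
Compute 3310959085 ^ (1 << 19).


3310959085 ^ (1 << 19) = 3310959085 ^ 524288 = 3310434797

3310434797


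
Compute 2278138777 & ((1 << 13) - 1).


2278138777 & 8191 = 921

921


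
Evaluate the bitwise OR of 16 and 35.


0b10000 | 0b100011 = 0b110011 = 51

51


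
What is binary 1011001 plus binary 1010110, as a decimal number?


1011001 + 1010110 = 10101111 = 175

175


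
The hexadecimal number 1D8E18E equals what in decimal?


1D8E18E hex = 30990734 decimal

30990734


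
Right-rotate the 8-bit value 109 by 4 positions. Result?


Rotate 0b1101101 right by 4 (8-bit) = 0b11010110 = 214

214


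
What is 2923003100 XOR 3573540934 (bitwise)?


0b10101110001110010111110011011100 ^ 0b11010100111111111110100001000110 = 0b1111010110001101001010010011010 = 2059834522

2059834522


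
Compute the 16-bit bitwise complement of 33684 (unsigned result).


~0b1000001110010100 = 0b111110001101011 = 31851 (16-bit unsigned)

31851


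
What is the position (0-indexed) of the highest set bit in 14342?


0b11100000000110. Highest set bit at position 13

13


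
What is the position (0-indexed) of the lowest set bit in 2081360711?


0b1111100000011110000101101000111. Lowest set bit at position 0

0


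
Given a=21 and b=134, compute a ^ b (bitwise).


21 ^ 134 = 147

147


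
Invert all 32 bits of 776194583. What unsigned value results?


776194583 ^ 4294967295 = 3518772712

3518772712


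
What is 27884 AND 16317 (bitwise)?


0b110110011101100 & 0b11111110111101 = 0b10110010101100 = 11436

11436


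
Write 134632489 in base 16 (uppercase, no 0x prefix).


134632489 = 8065429 hex

8065429


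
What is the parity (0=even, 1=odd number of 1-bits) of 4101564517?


0b11110100011110001110100001100101 has 17 ones => parity 1

1


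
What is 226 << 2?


0b11100010 << 2 = 0b1110001000 = 904

904


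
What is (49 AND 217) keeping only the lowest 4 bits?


Step 1: 49 & 217 = 17
Step 2: 17 & 15 = 1

1


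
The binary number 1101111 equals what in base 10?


1101111 in decimal = 111

111


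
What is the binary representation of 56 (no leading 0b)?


56 = 111000 in binary

111000


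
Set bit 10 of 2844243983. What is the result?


2844243983 | (1 << 10) = 2844243983 | 1024 = 2844245007

2844245007


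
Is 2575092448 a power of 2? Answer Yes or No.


0b10011001011111001100101011100000. Multiple bits set => No

No


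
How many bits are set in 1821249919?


0b1101100100011100001000101111111 has 17 set bits

17


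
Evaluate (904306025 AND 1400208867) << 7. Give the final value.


Step 1: 904306025 & 1400208867 = 291773793
Step 2: 291773793 << 7 = 37347045504

37347045504


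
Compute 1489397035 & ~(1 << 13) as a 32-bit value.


1489397035 & ~(1 << 13) = 1489388843

1489388843


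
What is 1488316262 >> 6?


0b1011000101101011110011101100110 >> 6 = 0b1011000101101011110011101 = 23254941

23254941


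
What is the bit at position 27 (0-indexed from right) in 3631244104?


0b11011000011100000110001101001000, position 27 = 1

1


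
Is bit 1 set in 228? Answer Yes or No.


0b11100100, bit 1 = 0. No

No


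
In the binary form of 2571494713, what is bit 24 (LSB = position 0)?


0b10011001010001011110010100111001, position 24 = 1

1


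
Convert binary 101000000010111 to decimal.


101000000010111 in decimal = 20503

20503


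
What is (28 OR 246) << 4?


Step 1: 28 | 246 = 254
Step 2: 254 << 4 = 4064

4064


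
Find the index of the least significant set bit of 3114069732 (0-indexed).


0b10111001100111001110111011100100. Lowest set bit at position 2

2


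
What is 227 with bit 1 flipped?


227 ^ (1 << 1) = 227 ^ 2 = 225

225


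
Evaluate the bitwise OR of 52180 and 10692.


0b1100101111010100 | 0b10100111000100 = 0b1110101111010100 = 60372

60372


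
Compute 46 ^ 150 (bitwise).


0b101110 ^ 0b10010110 = 0b10111000 = 184

184


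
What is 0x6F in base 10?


6F hex = 111 decimal

111


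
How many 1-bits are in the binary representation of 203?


0b11001011 has 5 set bits

5


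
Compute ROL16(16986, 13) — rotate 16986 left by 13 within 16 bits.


Rotate 0b100001001011010 left by 13 (16-bit) = 0b100100001001011 = 18507

18507


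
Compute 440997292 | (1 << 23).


440997292 | (1 << 23) = 440997292 | 8388608 = 449385900

449385900


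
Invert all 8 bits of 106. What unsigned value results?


106 ^ 255 = 149

149


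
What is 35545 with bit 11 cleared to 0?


35545 & ~(1 << 11) = 33497

33497


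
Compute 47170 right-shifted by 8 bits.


0b1011100001000010 >> 8 = 0b10111000 = 184

184


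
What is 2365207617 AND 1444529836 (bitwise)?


0b10001100111110100011010001000001 & 0b1010110000110011100011010101100 = 0b100000110000000010000000000 = 68682752

68682752


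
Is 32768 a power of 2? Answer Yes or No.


0b1000000000000000. Only one bit set => Yes

Yes


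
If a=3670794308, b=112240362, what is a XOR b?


3670794308 ^ 112240362 = 3699066542

3699066542
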